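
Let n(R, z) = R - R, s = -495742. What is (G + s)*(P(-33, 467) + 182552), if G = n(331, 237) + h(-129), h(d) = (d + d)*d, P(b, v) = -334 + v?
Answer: -84484505100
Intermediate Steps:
n(R, z) = 0
h(d) = 2*d**2 (h(d) = (2*d)*d = 2*d**2)
G = 33282 (G = 0 + 2*(-129)**2 = 0 + 2*16641 = 0 + 33282 = 33282)
(G + s)*(P(-33, 467) + 182552) = (33282 - 495742)*((-334 + 467) + 182552) = -462460*(133 + 182552) = -462460*182685 = -84484505100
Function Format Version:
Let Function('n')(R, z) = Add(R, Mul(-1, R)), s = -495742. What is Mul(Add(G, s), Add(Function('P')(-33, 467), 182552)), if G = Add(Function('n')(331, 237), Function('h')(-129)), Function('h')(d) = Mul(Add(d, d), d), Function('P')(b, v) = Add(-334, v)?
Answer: -84484505100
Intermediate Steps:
Function('n')(R, z) = 0
Function('h')(d) = Mul(2, Pow(d, 2)) (Function('h')(d) = Mul(Mul(2, d), d) = Mul(2, Pow(d, 2)))
G = 33282 (G = Add(0, Mul(2, Pow(-129, 2))) = Add(0, Mul(2, 16641)) = Add(0, 33282) = 33282)
Mul(Add(G, s), Add(Function('P')(-33, 467), 182552)) = Mul(Add(33282, -495742), Add(Add(-334, 467), 182552)) = Mul(-462460, Add(133, 182552)) = Mul(-462460, 182685) = -84484505100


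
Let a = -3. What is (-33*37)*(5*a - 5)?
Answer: 24420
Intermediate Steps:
(-33*37)*(5*a - 5) = (-33*37)*(5*(-3) - 5) = -1221*(-15 - 5) = -1221*(-20) = 24420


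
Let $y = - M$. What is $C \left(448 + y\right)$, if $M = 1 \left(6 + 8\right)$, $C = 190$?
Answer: $82460$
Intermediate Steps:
$M = 14$ ($M = 1 \cdot 14 = 14$)
$y = -14$ ($y = \left(-1\right) 14 = -14$)
$C \left(448 + y\right) = 190 \left(448 - 14\right) = 190 \cdot 434 = 82460$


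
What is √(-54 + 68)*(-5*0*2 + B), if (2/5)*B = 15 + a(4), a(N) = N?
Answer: 95*√14/2 ≈ 177.73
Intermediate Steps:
B = 95/2 (B = 5*(15 + 4)/2 = (5/2)*19 = 95/2 ≈ 47.500)
√(-54 + 68)*(-5*0*2 + B) = √(-54 + 68)*(-5*0*2 + 95/2) = √14*(0*2 + 95/2) = √14*(0 + 95/2) = √14*(95/2) = 95*√14/2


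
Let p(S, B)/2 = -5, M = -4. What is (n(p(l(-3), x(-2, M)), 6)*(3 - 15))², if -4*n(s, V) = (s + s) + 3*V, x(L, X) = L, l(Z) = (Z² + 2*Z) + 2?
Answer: 36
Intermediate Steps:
l(Z) = 2 + Z² + 2*Z
p(S, B) = -10 (p(S, B) = 2*(-5) = -10)
n(s, V) = -3*V/4 - s/2 (n(s, V) = -((s + s) + 3*V)/4 = -(2*s + 3*V)/4 = -3*V/4 - s/2)
(n(p(l(-3), x(-2, M)), 6)*(3 - 15))² = ((-¾*6 - ½*(-10))*(3 - 15))² = ((-9/2 + 5)*(-12))² = ((½)*(-12))² = (-6)² = 36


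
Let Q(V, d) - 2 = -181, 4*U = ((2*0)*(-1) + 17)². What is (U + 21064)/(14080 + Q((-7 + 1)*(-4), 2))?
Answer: 84545/55604 ≈ 1.5205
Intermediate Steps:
U = 289/4 (U = ((2*0)*(-1) + 17)²/4 = (0*(-1) + 17)²/4 = (0 + 17)²/4 = (¼)*17² = (¼)*289 = 289/4 ≈ 72.250)
Q(V, d) = -179 (Q(V, d) = 2 - 181 = -179)
(U + 21064)/(14080 + Q((-7 + 1)*(-4), 2)) = (289/4 + 21064)/(14080 - 179) = (84545/4)/13901 = (84545/4)*(1/13901) = 84545/55604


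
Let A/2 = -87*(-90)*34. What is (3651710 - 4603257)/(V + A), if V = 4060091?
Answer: -951547/4592531 ≈ -0.20719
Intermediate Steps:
A = 532440 (A = 2*(-87*(-90)*34) = 2*(7830*34) = 2*266220 = 532440)
(3651710 - 4603257)/(V + A) = (3651710 - 4603257)/(4060091 + 532440) = -951547/4592531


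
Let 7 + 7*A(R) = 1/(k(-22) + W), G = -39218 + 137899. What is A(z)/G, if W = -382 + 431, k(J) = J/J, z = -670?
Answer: -349/34538350 ≈ -1.0105e-5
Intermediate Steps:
k(J) = 1
W = 49
G = 98681
A(R) = -349/350 (A(R) = -1 + 1/(7*(1 + 49)) = -1 + (⅐)/50 = -1 + (⅐)*(1/50) = -1 + 1/350 = -349/350)
A(z)/G = -349/350/98681 = -349/350*1/98681 = -349/34538350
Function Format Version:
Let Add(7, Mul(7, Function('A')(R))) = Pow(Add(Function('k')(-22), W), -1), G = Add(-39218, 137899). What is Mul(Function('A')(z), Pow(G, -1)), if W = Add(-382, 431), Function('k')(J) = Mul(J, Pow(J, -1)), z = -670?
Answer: Rational(-349, 34538350) ≈ -1.0105e-5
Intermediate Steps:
Function('k')(J) = 1
W = 49
G = 98681
Function('A')(R) = Rational(-349, 350) (Function('A')(R) = Add(-1, Mul(Rational(1, 7), Pow(Add(1, 49), -1))) = Add(-1, Mul(Rational(1, 7), Pow(50, -1))) = Add(-1, Mul(Rational(1, 7), Rational(1, 50))) = Add(-1, Rational(1, 350)) = Rational(-349, 350))
Mul(Function('A')(z), Pow(G, -1)) = Mul(Rational(-349, 350), Pow(98681, -1)) = Mul(Rational(-349, 350), Rational(1, 98681)) = Rational(-349, 34538350)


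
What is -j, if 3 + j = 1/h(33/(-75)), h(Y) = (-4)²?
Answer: 47/16 ≈ 2.9375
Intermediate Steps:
h(Y) = 16
j = -47/16 (j = -3 + 1/16 = -47/16 ≈ -2.9375)
-j = -1*(-47/16) = 47/16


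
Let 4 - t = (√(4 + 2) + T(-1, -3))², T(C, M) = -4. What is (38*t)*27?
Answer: -18468 + 8208*√6 ≈ 1637.4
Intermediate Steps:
t = 4 - (-4 + √6)² (t = 4 - (√(4 + 2) - 4)² = 4 - (√6 - 4)² = 4 - (-4 + √6)² ≈ 1.5959)
(38*t)*27 = (38*(-18 + 8*√6))*27 = (-684 + 304*√6)*27 = -18468 + 8208*√6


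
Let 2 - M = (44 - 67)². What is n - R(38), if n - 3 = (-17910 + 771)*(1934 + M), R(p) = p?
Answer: -24114608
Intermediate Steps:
M = -527 (M = 2 - (44 - 67)² = 2 - 1*(-23)² = 2 - 1*529 = 2 - 529 = -527)
n = -24114570 (n = 3 + (-17910 + 771)*(1934 - 527) = 3 - 17139*1407 = 3 - 24114573 = -24114570)
n - R(38) = -24114570 - 1*38 = -24114570 - 38 = -24114608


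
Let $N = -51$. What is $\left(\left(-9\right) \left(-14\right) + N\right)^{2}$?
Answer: $5625$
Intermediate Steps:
$\left(\left(-9\right) \left(-14\right) + N\right)^{2} = \left(\left(-9\right) \left(-14\right) - 51\right)^{2} = \left(126 - 51\right)^{2} = 75^{2} = 5625$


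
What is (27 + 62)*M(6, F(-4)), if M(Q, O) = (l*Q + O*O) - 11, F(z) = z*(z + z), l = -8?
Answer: 85885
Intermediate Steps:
F(z) = 2*z² (F(z) = z*(2*z) = 2*z²)
M(Q, O) = -11 + O² - 8*Q (M(Q, O) = (-8*Q + O*O) - 11 = (-8*Q + O²) - 11 = (O² - 8*Q) - 11 = -11 + O² - 8*Q)
(27 + 62)*M(6, F(-4)) = (27 + 62)*(-11 + (2*(-4)²)² - 8*6) = 89*(-11 + (2*16)² - 48) = 89*(-11 + 32² - 48) = 89*(-11 + 1024 - 48) = 89*965 = 85885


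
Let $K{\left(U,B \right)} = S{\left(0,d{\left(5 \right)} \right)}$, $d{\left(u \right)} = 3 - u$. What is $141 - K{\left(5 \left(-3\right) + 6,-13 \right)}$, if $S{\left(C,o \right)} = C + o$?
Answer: $143$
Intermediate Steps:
$K{\left(U,B \right)} = -2$ ($K{\left(U,B \right)} = 0 + \left(3 - 5\right) = 0 - 2 = -2$)
$141 - K{\left(5 \left(-3\right) + 6,-13 \right)} = 141 - -2 = 141 + 2 = 143$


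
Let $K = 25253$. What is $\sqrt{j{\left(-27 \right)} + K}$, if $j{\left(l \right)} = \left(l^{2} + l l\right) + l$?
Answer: $2 \sqrt{6671} \approx 163.35$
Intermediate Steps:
$j{\left(l \right)} = l + 2 l^{2}$ ($j{\left(l \right)} = \left(l^{2} + l^{2}\right) + l = 2 l^{2} + l = l + 2 l^{2}$)
$\sqrt{j{\left(-27 \right)} + K} = \sqrt{- 27 \left(1 + 2 \left(-27\right)\right) + 25253} = \sqrt{- 27 \left(1 - 54\right) + 25253} = \sqrt{\left(-27\right) \left(-53\right) + 25253} = \sqrt{1431 + 25253} = \sqrt{26684} = 2 \sqrt{6671}$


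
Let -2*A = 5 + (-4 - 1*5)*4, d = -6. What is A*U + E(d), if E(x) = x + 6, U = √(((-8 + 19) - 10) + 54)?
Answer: 31*√55/2 ≈ 114.95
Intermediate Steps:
U = √55 (U = √((11 - 10) + 54) = √(1 + 54) = √55 ≈ 7.4162)
E(x) = 6 + x
A = 31/2 (A = -(5 + (-4 - 1*5)*4)/2 = -(5 + (-4 - 5)*4)/2 = -(5 - 9*4)/2 = -(5 - 36)/2 = -½*(-31) = 31/2 ≈ 15.500)
A*U + E(d) = 31*√55/2 + (6 - 6) = 31*√55/2 + 0 = 31*√55/2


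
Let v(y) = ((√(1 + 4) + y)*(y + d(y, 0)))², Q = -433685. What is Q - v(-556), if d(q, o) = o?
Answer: -95567045861 + 343759232*√5 ≈ -9.4798e+10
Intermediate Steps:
v(y) = y²*(y + √5)² (v(y) = ((√(1 + 4) + y)*(y + 0))² = ((√5 + y)*y)² = ((y + √5)*y)² = (y*(y + √5))² = y²*(y + √5)²)
Q - v(-556) = -433685 - (-556)²*(-556 + √5)² = -433685 - 309136*(-556 + √5)²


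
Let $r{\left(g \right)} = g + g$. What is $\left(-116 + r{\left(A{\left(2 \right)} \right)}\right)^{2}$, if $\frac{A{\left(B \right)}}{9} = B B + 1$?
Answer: $676$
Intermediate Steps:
$A{\left(B \right)} = 9 + 9 B^{2}$ ($A{\left(B \right)} = 9 \left(B B + 1\right) = 9 \left(B^{2} + 1\right) = 9 \left(1 + B^{2}\right) = 9 + 9 B^{2}$)
$r{\left(g \right)} = 2 g$
$\left(-116 + r{\left(A{\left(2 \right)} \right)}\right)^{2} = \left(-116 + 2 \left(9 + 9 \cdot 2^{2}\right)\right)^{2} = \left(-116 + 2 \left(9 + 9 \cdot 4\right)\right)^{2} = \left(-116 + 2 \left(9 + 36\right)\right)^{2} = \left(-116 + 2 \cdot 45\right)^{2} = \left(-116 + 90\right)^{2} = \left(-26\right)^{2} = 676$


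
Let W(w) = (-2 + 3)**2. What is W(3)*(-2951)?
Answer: -2951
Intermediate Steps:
W(w) = 1 (W(w) = 1**2 = 1)
W(3)*(-2951) = 1*(-2951) = -2951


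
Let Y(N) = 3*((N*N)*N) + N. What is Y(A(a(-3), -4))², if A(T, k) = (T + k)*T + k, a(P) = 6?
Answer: 2383936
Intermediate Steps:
A(T, k) = k + T*(T + k) (A(T, k) = T*(T + k) + k = k + T*(T + k))
Y(N) = N + 3*N³ (Y(N) = 3*(N²*N) + N = 3*N³ + N = N + 3*N³)
Y(A(a(-3), -4))² = ((-4 + 6² + 6*(-4)) + 3*(-4 + 6² + 6*(-4))³)² = ((-4 + 36 - 24) + 3*(-4 + 36 - 24)³)² = (8 + 3*8³)² = (8 + 3*512)² = (8 + 1536)² = 1544² = 2383936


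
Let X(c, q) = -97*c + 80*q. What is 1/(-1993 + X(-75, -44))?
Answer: 1/1762 ≈ 0.00056754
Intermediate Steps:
1/(-1993 + X(-75, -44)) = 1/(-1993 + (-97*(-75) + 80*(-44))) = 1/(-1993 + (7275 - 3520)) = 1/(-1993 + 3755) = 1/1762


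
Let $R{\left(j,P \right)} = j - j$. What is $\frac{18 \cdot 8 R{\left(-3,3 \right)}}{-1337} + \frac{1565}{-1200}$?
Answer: $- \frac{313}{240} \approx -1.3042$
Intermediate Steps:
$R{\left(j,P \right)} = 0$
$\frac{18 \cdot 8 R{\left(-3,3 \right)}}{-1337} + \frac{1565}{-1200} = \frac{18 \cdot 8 \cdot 0}{-1337} + \frac{1565}{-1200} = 144 \cdot 0 \left(- \frac{1}{1337}\right) + 1565 \left(- \frac{1}{1200}\right) = 0 \left(- \frac{1}{1337}\right) - \frac{313}{240} = 0 - \frac{313}{240} = - \frac{313}{240}$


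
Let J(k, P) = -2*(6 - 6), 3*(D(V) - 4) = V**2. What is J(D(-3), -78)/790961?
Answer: 0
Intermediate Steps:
D(V) = 4 + V**2/3
J(k, P) = 0 (J(k, P) = -2*0 = 0)
J(D(-3), -78)/790961 = 0/790961 = 0*(1/790961) = 0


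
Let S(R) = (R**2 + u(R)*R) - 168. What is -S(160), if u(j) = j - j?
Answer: -25432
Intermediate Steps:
u(j) = 0
S(R) = -168 + R**2 (S(R) = (R**2 + 0*R) - 168 = (R**2 + 0) - 168 = R**2 - 168 = -168 + R**2)
-S(160) = -(-168 + 160**2) = -(-168 + 25600) = -1*25432 = -25432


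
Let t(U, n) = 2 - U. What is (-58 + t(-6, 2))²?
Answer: 2500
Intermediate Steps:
(-58 + t(-6, 2))² = (-58 + (2 - 1*(-6)))² = (-58 + (2 + 6))² = (-58 + 8)² = (-50)² = 2500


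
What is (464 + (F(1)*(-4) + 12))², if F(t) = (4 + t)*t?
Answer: 207936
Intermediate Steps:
F(t) = t*(4 + t)
(464 + (F(1)*(-4) + 12))² = (464 + ((1*(4 + 1))*(-4) + 12))² = (464 + ((1*5)*(-4) + 12))² = (464 + (5*(-4) + 12))² = (464 + (-20 + 12))² = (464 - 8)² = 456² = 207936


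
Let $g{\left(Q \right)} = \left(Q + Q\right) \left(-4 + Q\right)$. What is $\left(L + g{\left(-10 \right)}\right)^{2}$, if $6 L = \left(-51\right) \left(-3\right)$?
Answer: $\frac{373321}{4} \approx 93330.0$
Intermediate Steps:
$g{\left(Q \right)} = 2 Q \left(-4 + Q\right)$
$L = \frac{51}{2}$ ($L = \frac{\left(-51\right) \left(-3\right)}{6} = \frac{1}{6} \cdot 153 = \frac{51}{2} \approx 25.5$)
$\left(L + g{\left(-10 \right)}\right)^{2} = \left(\frac{51}{2} + 2 \left(-10\right) \left(-4 - 10\right)\right)^{2} = \left(\frac{51}{2} + 2 \left(-10\right) \left(-14\right)\right)^{2} = \left(\frac{51}{2} + 280\right)^{2} = \left(\frac{611}{2}\right)^{2} = \frac{373321}{4}$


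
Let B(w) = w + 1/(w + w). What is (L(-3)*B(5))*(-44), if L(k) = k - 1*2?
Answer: 1122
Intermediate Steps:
L(k) = -2 + k (L(k) = k - 2 = -2 + k)
B(w) = w + 1/(2*w)
(L(-3)*B(5))*(-44) = ((-2 - 3)*(5 + (½)/5))*(-44) = -5*(5 + (½)*(⅕))*(-44) = -5*(5 + ⅒)*(-44) = -5*51/10*(-44) = -51/2*(-44) = 1122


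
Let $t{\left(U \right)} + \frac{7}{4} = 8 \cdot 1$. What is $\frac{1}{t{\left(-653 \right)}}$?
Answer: $\frac{4}{25} \approx 0.16$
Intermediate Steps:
$t{\left(U \right)} = \frac{25}{4}$ ($t{\left(U \right)} = - \frac{7}{4} + 8 \cdot 1 = - \frac{7}{4} + 8 = \frac{25}{4}$)
$\frac{1}{t{\left(-653 \right)}} = \frac{1}{\frac{25}{4}} = \frac{4}{25}$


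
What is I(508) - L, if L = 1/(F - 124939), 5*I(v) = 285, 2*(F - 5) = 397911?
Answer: 8438449/148043 ≈ 57.000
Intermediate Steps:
F = 397921/2 (F = 5 + (1/2)*397911 = 5 + 397911/2 = 397921/2 ≈ 1.9896e+5)
I(v) = 57 (I(v) = (1/5)*285 = 57)
L = 2/148043 (L = 1/(397921/2 - 124939) = 1/(148043/2) = 2/148043 ≈ 1.3510e-5)
I(508) - L = 57 - 1*2/148043 = 57 - 2/148043 = 8438449/148043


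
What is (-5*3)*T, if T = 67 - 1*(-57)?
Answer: -1860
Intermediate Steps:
T = 124 (T = 67 + 57 = 124)
(-5*3)*T = -5*3*124 = -15*124 = -1860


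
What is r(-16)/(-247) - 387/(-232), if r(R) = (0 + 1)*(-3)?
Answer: 96285/57304 ≈ 1.6802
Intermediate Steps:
r(R) = -3 (r(R) = 1*(-3) = -3)
r(-16)/(-247) - 387/(-232) = -3/(-247) - 387/(-232) = -3*(-1/247) - 387*(-1/232) = 3/247 + 387/232 = 96285/57304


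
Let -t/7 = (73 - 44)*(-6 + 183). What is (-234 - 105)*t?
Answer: 12180609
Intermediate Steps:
t = -35931 (t = -7*(73 - 44)*(-6 + 183) = -203*177 = -7*5133 = -35931)
(-234 - 105)*t = (-234 - 105)*(-35931) = -339*(-35931) = 12180609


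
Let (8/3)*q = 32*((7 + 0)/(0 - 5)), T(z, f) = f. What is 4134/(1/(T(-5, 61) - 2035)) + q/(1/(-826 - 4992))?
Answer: -40313868/5 ≈ -8.0628e+6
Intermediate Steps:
q = -84/5 (q = 3*(32*((7 + 0)/(0 - 5)))/8 = 3*(32*(7/(-5)))/8 = 3*(32*(7*(-⅕)))/8 = 3*(32*(-7/5))/8 = (3/8)*(-224/5) = -84/5 ≈ -16.800)
4134/(1/(T(-5, 61) - 2035)) + q/(1/(-826 - 4992)) = 4134/(1/(61 - 2035)) - 84/(5*(1/(-826 - 4992))) = 4134/(1/(-1974)) - 84/(5*(1/(-5818))) = 4134/(-1/1974) - 84/(5*(-1/5818)) = 4134*(-1974) - 84/5*(-5818) = -8160516 + 488712/5 = -40313868/5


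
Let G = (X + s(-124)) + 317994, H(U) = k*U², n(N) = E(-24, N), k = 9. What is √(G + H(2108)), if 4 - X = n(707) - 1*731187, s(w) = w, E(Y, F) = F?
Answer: √41041330 ≈ 6406.4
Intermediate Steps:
n(N) = N
H(U) = 9*U²
X = 730484 (X = 4 - (707 - 1*731187) = 4 - (707 - 731187) = 4 - 1*(-730480) = 4 + 730480 = 730484)
G = 1048354 (G = (730484 - 124) + 317994 = 730360 + 317994 = 1048354)
√(G + H(2108)) = √(1048354 + 9*2108²) = √(1048354 + 9*4443664) = √(1048354 + 39992976) = √41041330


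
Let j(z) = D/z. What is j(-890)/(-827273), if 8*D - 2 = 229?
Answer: 231/5890183760 ≈ 3.9218e-8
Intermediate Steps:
D = 231/8 (D = ¼ + (⅛)*229 = ¼ + 229/8 = 231/8 ≈ 28.875)
j(z) = 231/(8*z)
j(-890)/(-827273) = ((231/8)/(-890))/(-827273) = ((231/8)*(-1/890))*(-1/827273) = -231/7120*(-1/827273) = 231/5890183760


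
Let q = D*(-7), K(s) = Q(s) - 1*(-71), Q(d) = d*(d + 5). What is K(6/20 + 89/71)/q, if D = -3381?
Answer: 40923359/11930534700 ≈ 0.0034301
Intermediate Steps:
Q(d) = d*(5 + d)
K(s) = 71 + s*(5 + s) (K(s) = s*(5 + s) - 1*(-71) = s*(5 + s) + 71 = 71 + s*(5 + s))
q = 23667 (q = -3381*(-7) = 23667)
K(6/20 + 89/71)/q = (71 + (6/20 + 89/71)*(5 + (6/20 + 89/71)))/23667 = (71 + (6*(1/20) + 89*(1/71))*(5 + (6*(1/20) + 89*(1/71))))*(1/23667) = (71 + (3/10 + 89/71)*(5 + (3/10 + 89/71)))*(1/23667) = (71 + 1103*(5 + 1103/710)/710)*(1/23667) = (71 + (1103/710)*(4653/710))*(1/23667) = (71 + 5132259/504100)*(1/23667) = (40923359/504100)*(1/23667) = 40923359/11930534700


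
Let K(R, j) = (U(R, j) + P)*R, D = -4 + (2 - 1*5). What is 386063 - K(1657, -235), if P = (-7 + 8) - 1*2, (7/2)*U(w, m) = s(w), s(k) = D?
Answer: 391034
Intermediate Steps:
D = -7 (D = -4 + (2 - 5) = -4 - 3 = -7)
s(k) = -7
U(w, m) = -2 (U(w, m) = (2/7)*(-7) = -2)
P = -1 (P = 1 - 2 = -1)
K(R, j) = -3*R (K(R, j) = (-2 - 1)*R = -3*R)
386063 - K(1657, -235) = 386063 - (-3)*1657 = 386063 - 1*(-4971) = 386063 + 4971 = 391034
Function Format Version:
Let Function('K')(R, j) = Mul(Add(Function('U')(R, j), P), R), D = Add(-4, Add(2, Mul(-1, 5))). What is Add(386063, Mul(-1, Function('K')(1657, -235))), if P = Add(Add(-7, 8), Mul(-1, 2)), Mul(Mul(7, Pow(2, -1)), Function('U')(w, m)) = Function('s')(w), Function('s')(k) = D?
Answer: 391034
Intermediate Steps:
D = -7 (D = Add(-4, Add(2, -5)) = Add(-4, -3) = -7)
Function('s')(k) = -7
Function('U')(w, m) = -2 (Function('U')(w, m) = Mul(Rational(2, 7), -7) = -2)
P = -1 (P = Add(1, -2) = -1)
Function('K')(R, j) = Mul(-3, R) (Function('K')(R, j) = Mul(Add(-2, -1), R) = Mul(-3, R))
Add(386063, Mul(-1, Function('K')(1657, -235))) = Add(386063, Mul(-1, Mul(-3, 1657))) = Add(386063, Mul(-1, -4971)) = Add(386063, 4971) = 391034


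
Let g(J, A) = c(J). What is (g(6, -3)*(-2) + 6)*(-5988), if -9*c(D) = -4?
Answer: -91816/3 ≈ -30605.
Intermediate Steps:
c(D) = 4/9 (c(D) = -1/9*(-4) = 4/9)
g(J, A) = 4/9
(g(6, -3)*(-2) + 6)*(-5988) = ((4/9)*(-2) + 6)*(-5988) = (-8/9 + 6)*(-5988) = (46/9)*(-5988) = -91816/3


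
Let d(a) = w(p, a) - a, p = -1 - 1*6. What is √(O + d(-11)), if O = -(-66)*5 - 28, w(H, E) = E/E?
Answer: √314 ≈ 17.720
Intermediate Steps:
p = -7 (p = -1 - 6 = -7)
w(H, E) = 1
d(a) = 1 - a
O = 302 (O = -11*(-30) - 28 = 330 - 28 = 302)
√(O + d(-11)) = √(302 + (1 - 1*(-11))) = √(302 + (1 + 11)) = √(302 + 12) = √314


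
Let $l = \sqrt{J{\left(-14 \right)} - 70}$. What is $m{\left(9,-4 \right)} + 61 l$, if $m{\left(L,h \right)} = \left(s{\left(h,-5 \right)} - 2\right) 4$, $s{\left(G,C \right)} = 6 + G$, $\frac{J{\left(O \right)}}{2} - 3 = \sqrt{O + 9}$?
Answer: $61 \sqrt{-64 + 2 i \sqrt{5}} \approx 17.04 + 488.3 i$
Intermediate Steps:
$J{\left(O \right)} = 6 + 2 \sqrt{9 + O}$ ($J{\left(O \right)} = 6 + 2 \sqrt{O + 9} = 6 + 2 \sqrt{9 + O}$)
$l = \sqrt{-64 + 2 i \sqrt{5}}$ ($l = \sqrt{\left(6 + 2 \sqrt{9 - 14}\right) - 70} = \sqrt{\left(6 + 2 \sqrt{-5}\right) - 70} = \sqrt{\left(6 + 2 i \sqrt{5}\right) - 70} = \sqrt{-64 + 2 i \sqrt{5}} \approx 0.27934 + 8.0049 i$)
$m{\left(L,h \right)} = 16 + 4 h$ ($m{\left(L,h \right)} = \left(\left(6 + h\right) - 2\right) 4 = \left(4 + h\right) 4 = 16 + 4 h$)
$m{\left(9,-4 \right)} + 61 l = \left(16 + 4 \left(-4\right)\right) + 61 \sqrt{-64 + 2 i \sqrt{5}} = \left(16 - 16\right) + 61 \sqrt{-64 + 2 i \sqrt{5}} = 0 + 61 \sqrt{-64 + 2 i \sqrt{5}} = 61 \sqrt{-64 + 2 i \sqrt{5}}$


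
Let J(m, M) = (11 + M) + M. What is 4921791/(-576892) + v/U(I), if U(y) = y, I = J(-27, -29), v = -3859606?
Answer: 2226344500375/27113924 ≈ 82111.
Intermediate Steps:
J(m, M) = 11 + 2*M
I = -47 (I = 11 + 2*(-29) = 11 - 58 = -47)
4921791/(-576892) + v/U(I) = 4921791/(-576892) - 3859606/(-47) = 4921791*(-1/576892) - 3859606*(-1/47) = -4921791/576892 + 3859606/47 = 2226344500375/27113924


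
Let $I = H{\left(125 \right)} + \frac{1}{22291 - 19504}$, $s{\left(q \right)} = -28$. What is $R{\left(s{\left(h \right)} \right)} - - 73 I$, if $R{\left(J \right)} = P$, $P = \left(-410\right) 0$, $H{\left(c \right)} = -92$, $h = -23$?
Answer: $- \frac{18717419}{2787} \approx -6716.0$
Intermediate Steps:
$P = 0$
$I = - \frac{256403}{2787}$ ($I = -92 + \frac{1}{22291 - 19504} = -92 + \frac{1}{2787} = - \frac{256403}{2787} \approx -92.0$)
$R{\left(J \right)} = 0$
$R{\left(s{\left(h \right)} \right)} - - 73 I = 0 - \left(-73\right) \left(- \frac{256403}{2787}\right) = 0 - \frac{18717419}{2787} = - \frac{18717419}{2787}$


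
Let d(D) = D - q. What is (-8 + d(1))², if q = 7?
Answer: 196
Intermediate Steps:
d(D) = -7 + D (d(D) = D - 1*7 = D - 7 = -7 + D)
(-8 + d(1))² = (-8 + (-7 + 1))² = (-8 - 6)² = (-14)² = 196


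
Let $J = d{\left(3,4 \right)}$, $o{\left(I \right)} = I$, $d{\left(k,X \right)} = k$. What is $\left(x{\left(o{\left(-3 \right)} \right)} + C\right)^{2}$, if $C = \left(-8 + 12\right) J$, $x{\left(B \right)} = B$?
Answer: $81$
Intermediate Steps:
$J = 3$
$C = 12$ ($C = \left(-8 + 12\right) 3 = 4 \cdot 3 = 12$)
$\left(x{\left(o{\left(-3 \right)} \right)} + C\right)^{2} = \left(-3 + 12\right)^{2} = 9^{2} = 81$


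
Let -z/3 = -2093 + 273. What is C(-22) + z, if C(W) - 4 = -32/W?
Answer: 60120/11 ≈ 5465.5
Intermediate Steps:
z = 5460 (z = -3*(-2093 + 273) = -3*(-1820) = 5460)
C(W) = 4 - 32/W
C(-22) + z = (4 - 32/(-22)) + 5460 = (4 - 32*(-1/22)) + 5460 = (4 + 16/11) + 5460 = 60/11 + 5460 = 60120/11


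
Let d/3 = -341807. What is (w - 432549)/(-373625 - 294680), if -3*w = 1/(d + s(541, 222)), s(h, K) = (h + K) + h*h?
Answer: 949847758118/1467551666955 ≈ 0.64723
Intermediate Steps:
d = -1025421 (d = 3*(-341807) = -1025421)
s(h, K) = K + h + h² (s(h, K) = (K + h) + h² = K + h + h²)
w = 1/2195931 (w = -1/(3*(-1025421 + (222 + 541 + 541²))) = -1/(3*(-1025421 + (222 + 541 + 292681))) = -1/(3*(-1025421 + 293444)) = -⅓/(-731977) = -⅓*(-1/731977) = 1/2195931 ≈ 4.5539e-7)
(w - 432549)/(-373625 - 294680) = (1/2195931 - 432549)/(-373625 - 294680) = -949847758118/2195931/(-668305) = -949847758118/2195931*(-1/668305) = 949847758118/1467551666955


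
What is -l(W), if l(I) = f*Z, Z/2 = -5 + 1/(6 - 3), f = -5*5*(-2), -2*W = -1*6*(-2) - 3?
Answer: 1400/3 ≈ 466.67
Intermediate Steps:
W = -9/2 (W = -(-1*6*(-2) - 3)/2 = -(-6*(-2) - 3)/2 = -(12 - 3)/2 = -½*9 = -9/2 ≈ -4.5000)
f = 50 (f = -25*(-2) = 50)
Z = -28/3 (Z = 2*(-5 + 1/(6 - 3)) = 2*(-5 + 1/3) = 2*(-5 + ⅓) = 2*(-14/3) = -28/3 ≈ -9.3333)
l(I) = -1400/3 (l(I) = 50*(-28/3) = -1400/3)
-l(W) = -1*(-1400/3) = 1400/3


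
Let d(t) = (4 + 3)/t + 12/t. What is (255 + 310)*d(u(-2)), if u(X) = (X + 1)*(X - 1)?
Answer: 10735/3 ≈ 3578.3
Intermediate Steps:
u(X) = (1 + X)*(-1 + X)
d(t) = 19/t (d(t) = 7/t + 12/t = 19/t)
(255 + 310)*d(u(-2)) = (255 + 310)*(19/(-1 + (-2)²)) = 565*(19/(-1 + 4)) = 565*(19/3) = 10735/3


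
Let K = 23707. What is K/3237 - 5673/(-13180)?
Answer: 330821761/42663660 ≈ 7.7542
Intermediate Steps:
K/3237 - 5673/(-13180) = 23707/3237 - 5673/(-13180) = 23707*(1/3237) - 5673*(-1/13180) = 23707/3237 + 5673/13180 = 330821761/42663660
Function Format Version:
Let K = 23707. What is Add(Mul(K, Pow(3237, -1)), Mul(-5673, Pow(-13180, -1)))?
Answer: Rational(330821761, 42663660) ≈ 7.7542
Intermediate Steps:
Add(Mul(K, Pow(3237, -1)), Mul(-5673, Pow(-13180, -1))) = Add(Mul(23707, Pow(3237, -1)), Mul(-5673, Pow(-13180, -1))) = Add(Mul(23707, Rational(1, 3237)), Mul(-5673, Rational(-1, 13180))) = Add(Rational(23707, 3237), Rational(5673, 13180)) = Rational(330821761, 42663660)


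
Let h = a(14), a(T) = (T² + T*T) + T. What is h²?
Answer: 164836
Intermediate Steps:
a(T) = T + 2*T² (a(T) = (T² + T²) + T = 2*T² + T = T + 2*T²)
h = 406 (h = 14*(1 + 2*14) = 14*(1 + 28) = 14*29 = 406)
h² = 406² = 164836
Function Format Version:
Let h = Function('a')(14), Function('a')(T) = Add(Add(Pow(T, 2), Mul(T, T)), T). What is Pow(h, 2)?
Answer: 164836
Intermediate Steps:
Function('a')(T) = Add(T, Mul(2, Pow(T, 2))) (Function('a')(T) = Add(Add(Pow(T, 2), Pow(T, 2)), T) = Add(Mul(2, Pow(T, 2)), T) = Add(T, Mul(2, Pow(T, 2))))
h = 406 (h = Mul(14, Add(1, Mul(2, 14))) = Mul(14, Add(1, 28)) = Mul(14, 29) = 406)
Pow(h, 2) = Pow(406, 2) = 164836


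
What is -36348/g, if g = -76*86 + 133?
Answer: 36348/6403 ≈ 5.6767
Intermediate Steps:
g = -6403 (g = -6536 + 133 = -6403)
-36348/g = -36348/(-6403) = -36348*(-1/6403) = 36348/6403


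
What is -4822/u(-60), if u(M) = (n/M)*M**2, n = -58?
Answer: -2411/1740 ≈ -1.3856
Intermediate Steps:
u(M) = -58*M (u(M) = (-58/M)*M**2 = -58*M)
-4822/u(-60) = -4822/((-58*(-60))) = -4822/3480 = -4822*1/3480 = -2411/1740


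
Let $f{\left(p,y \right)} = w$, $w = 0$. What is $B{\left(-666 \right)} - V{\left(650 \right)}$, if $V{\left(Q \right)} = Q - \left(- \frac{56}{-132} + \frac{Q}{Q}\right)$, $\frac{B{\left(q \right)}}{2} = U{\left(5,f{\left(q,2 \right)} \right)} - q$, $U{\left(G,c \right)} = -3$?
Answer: $\frac{22355}{33} \approx 677.42$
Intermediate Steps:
$f{\left(p,y \right)} = 0$
$B{\left(q \right)} = -6 - 2 q$ ($B{\left(q \right)} = 2 \left(-3 - q\right) = -6 - 2 q$)
$V{\left(Q \right)} = - \frac{47}{33} + Q$ ($V{\left(Q \right)} = Q - \left(\left(-56\right) \left(- \frac{1}{132}\right) + 1\right) = Q - \left(\frac{14}{33} + 1\right) = Q - \frac{47}{33} = - \frac{47}{33} + Q$)
$B{\left(-666 \right)} - V{\left(650 \right)} = \left(-6 - -1332\right) - \left(- \frac{47}{33} + 650\right) = \left(-6 + 1332\right) - \frac{21403}{33} = 1326 - \frac{21403}{33} = \frac{22355}{33}$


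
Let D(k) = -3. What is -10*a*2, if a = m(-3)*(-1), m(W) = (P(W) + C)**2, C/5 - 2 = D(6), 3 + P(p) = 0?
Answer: 1280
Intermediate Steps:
P(p) = -3 (P(p) = -3 + 0 = -3)
C = -5 (C = 10 + 5*(-3) = 10 - 15 = -5)
m(W) = 64 (m(W) = (-3 - 5)**2 = (-8)**2 = 64)
a = -64 (a = 64*(-1) = -64)
-10*a*2 = -10*(-64)*2 = 640*2 = 1280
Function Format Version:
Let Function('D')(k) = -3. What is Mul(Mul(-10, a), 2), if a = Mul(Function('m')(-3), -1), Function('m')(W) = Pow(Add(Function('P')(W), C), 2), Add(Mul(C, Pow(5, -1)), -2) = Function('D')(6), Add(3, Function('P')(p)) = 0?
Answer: 1280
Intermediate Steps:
Function('P')(p) = -3 (Function('P')(p) = Add(-3, 0) = -3)
C = -5 (C = Add(10, Mul(5, -3)) = Add(10, -15) = -5)
Function('m')(W) = 64 (Function('m')(W) = Pow(Add(-3, -5), 2) = Pow(-8, 2) = 64)
a = -64 (a = Mul(64, -1) = -64)
Mul(Mul(-10, a), 2) = Mul(Mul(-10, -64), 2) = Mul(640, 2) = 1280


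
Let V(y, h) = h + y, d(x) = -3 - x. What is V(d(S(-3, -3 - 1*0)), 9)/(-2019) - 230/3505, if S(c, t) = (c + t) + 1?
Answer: -100585/1415319 ≈ -0.071069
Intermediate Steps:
S(c, t) = 1 + c + t
V(d(S(-3, -3 - 1*0)), 9)/(-2019) - 230/3505 = (9 + (-3 - (1 - 3 + (-3 - 1*0))))/(-2019) - 230/3505 = (9 + (-3 - (1 - 3 + (-3 + 0))))*(-1/2019) - 230*1/3505 = (9 + (-3 - (1 - 3 - 3)))*(-1/2019) - 46/701 = (9 + (-3 - 1*(-5)))*(-1/2019) - 46/701 = (9 + (-3 + 5))*(-1/2019) - 46/701 = (9 + 2)*(-1/2019) - 46/701 = 11*(-1/2019) - 46/701 = -11/2019 - 46/701 = -100585/1415319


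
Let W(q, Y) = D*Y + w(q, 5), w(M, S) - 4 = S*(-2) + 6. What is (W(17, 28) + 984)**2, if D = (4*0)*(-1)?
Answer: 968256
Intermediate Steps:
w(M, S) = 10 - 2*S (w(M, S) = 4 + (S*(-2) + 6) = 4 + (-2*S + 6) = 4 + (6 - 2*S) = 10 - 2*S)
D = 0 (D = 0*(-1) = 0)
W(q, Y) = 0 (W(q, Y) = 0*Y + (10 - 2*5) = 0 + (10 - 10) = 0 + 0 = 0)
(W(17, 28) + 984)**2 = (0 + 984)**2 = 984**2 = 968256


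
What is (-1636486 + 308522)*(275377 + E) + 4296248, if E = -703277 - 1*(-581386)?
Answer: -203819586256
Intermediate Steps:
E = -121891 (E = -703277 + 581386 = -121891)
(-1636486 + 308522)*(275377 + E) + 4296248 = (-1636486 + 308522)*(275377 - 121891) + 4296248 = -1327964*153486 + 4296248 = -203823882504 + 4296248 = -203819586256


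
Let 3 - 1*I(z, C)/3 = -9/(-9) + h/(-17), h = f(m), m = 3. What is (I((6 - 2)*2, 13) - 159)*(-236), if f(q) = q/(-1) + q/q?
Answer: 615252/17 ≈ 36191.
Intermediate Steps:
f(q) = 1 - q (f(q) = q*(-1) + 1 = -q + 1 = 1 - q)
h = -2 (h = 1 - 1*3 = 1 - 3 = -2)
I(z, C) = 96/17 (I(z, C) = 9 - 3*(-9/(-9) - 2/(-17)) = 9 - 3*(-9*(-1/9) - 2*(-1/17)) = 9 - 3*(1 + 2/17) = 9 - 3*19/17 = 9 - 57/17 = 96/17)
(I((6 - 2)*2, 13) - 159)*(-236) = (96/17 - 159)*(-236) = -2607/17*(-236) = 615252/17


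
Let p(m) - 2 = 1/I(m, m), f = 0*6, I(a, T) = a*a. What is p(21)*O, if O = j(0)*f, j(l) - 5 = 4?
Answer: 0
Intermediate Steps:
I(a, T) = a²
j(l) = 9 (j(l) = 5 + 4 = 9)
f = 0
O = 0 (O = 9*0 = 0)
p(m) = 2 + m⁻² (p(m) = 2 + 1/(m²) = 2 + m⁻²)
p(21)*O = (2 + 21⁻²)*0 = (2 + 1/441)*0 = (883/441)*0 = 0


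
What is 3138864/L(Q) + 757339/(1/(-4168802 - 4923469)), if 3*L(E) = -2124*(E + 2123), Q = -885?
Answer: -251481101640813535/36521 ≈ -6.8859e+12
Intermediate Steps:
L(E) = -1503084 - 708*E (L(E) = (-2124*(E + 2123))/3 = (-2124*(2123 + E))/3 = (-4509252 - 2124*E)/3 = -1503084 - 708*E)
3138864/L(Q) + 757339/(1/(-4168802 - 4923469)) = 3138864/(-1503084 - 708*(-885)) + 757339/(1/(-4168802 - 4923469)) = 3138864/(-1503084 + 626580) + 757339/(1/(-9092271)) = 3138864/(-876504) + 757339/(-1/9092271) = 3138864*(-1/876504) + 757339*(-9092271) = -130786/36521 - 6885931426869 = -251481101640813535/36521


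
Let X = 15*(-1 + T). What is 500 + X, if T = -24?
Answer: 125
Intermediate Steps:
X = -375 (X = 15*(-1 - 24) = 15*(-25) = -375)
500 + X = 500 - 375 = 125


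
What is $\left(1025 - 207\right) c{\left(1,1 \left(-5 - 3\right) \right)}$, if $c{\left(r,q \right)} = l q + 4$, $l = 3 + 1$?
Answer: $-22904$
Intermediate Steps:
$l = 4$
$c{\left(r,q \right)} = 4 + 4 q$ ($c{\left(r,q \right)} = 4 q + 4 = 4 + 4 q$)
$\left(1025 - 207\right) c{\left(1,1 \left(-5 - 3\right) \right)} = \left(1025 - 207\right) \left(4 + 4 \cdot 1 \left(-5 - 3\right)\right) = \left(1025 - 207\right) \left(4 + 4 \cdot 1 \left(-8\right)\right) = 818 \left(4 + 4 \left(-8\right)\right) = 818 \left(4 - 32\right) = 818 \left(-28\right) = -22904$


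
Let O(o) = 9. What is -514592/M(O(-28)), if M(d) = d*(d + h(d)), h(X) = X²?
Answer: -257296/405 ≈ -635.30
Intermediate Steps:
M(d) = d*(d + d²)
-514592/M(O(-28)) = -514592*1/(81*(1 + 9)) = -514592/(81*10) = -514592/810 = -514592*1/810 = -257296/405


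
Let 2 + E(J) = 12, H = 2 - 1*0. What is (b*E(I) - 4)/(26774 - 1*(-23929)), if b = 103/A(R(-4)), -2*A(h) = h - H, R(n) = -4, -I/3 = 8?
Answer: 1018/152109 ≈ 0.0066926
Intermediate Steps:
I = -24 (I = -3*8 = -24)
H = 2 (H = 2 + 0 = 2)
A(h) = 1 - h/2 (A(h) = -(h - 1*2)/2 = -(h - 2)/2 = -(-2 + h)/2 = 1 - h/2)
E(J) = 10 (E(J) = -2 + 12 = 10)
b = 103/3 (b = 103/(1 - 1/2*(-4)) = 103/(1 + 2) = 103/3 ≈ 34.333)
(b*E(I) - 4)/(26774 - 1*(-23929)) = ((103/3)*10 - 4)/(26774 - 1*(-23929)) = (1030/3 - 4)/(26774 + 23929) = (1018/3)/50703 = (1018/3)*(1/50703) = 1018/152109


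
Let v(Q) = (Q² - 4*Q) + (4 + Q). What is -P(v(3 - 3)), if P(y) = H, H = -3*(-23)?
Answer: -69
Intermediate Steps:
H = 69
v(Q) = 4 + Q² - 3*Q
P(y) = 69
-P(v(3 - 3)) = -1*69 = -69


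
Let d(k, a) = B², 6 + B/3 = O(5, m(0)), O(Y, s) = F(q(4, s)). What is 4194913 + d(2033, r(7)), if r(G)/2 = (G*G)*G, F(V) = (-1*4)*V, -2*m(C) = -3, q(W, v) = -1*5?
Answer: 4196677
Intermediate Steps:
q(W, v) = -5
m(C) = 3/2 (m(C) = -½*(-3) = 3/2)
F(V) = -4*V
r(G) = 2*G³ (r(G) = 2*((G*G)*G) = 2*(G²*G) = 2*G³)
O(Y, s) = 20 (O(Y, s) = -4*(-5) = 20)
B = 42 (B = -18 + 3*20 = -18 + 60 = 42)
d(k, a) = 1764 (d(k, a) = 42² = 1764)
4194913 + d(2033, r(7)) = 4194913 + 1764 = 4196677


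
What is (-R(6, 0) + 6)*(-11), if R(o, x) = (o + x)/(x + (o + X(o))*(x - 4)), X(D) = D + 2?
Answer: -1881/28 ≈ -67.179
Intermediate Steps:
X(D) = 2 + D
R(o, x) = (o + x)/(x + (-4 + x)*(2 + 2*o)) (R(o, x) = (o + x)/(x + (o + (2 + o))*(x - 4)) = (o + x)/(x + (2 + 2*o)*(-4 + x)) = (o + x)/(x + (-4 + x)*(2 + 2*o)))
(-R(6, 0) + 6)*(-11) = (-(6 + 0)/(-8 - 8*6 + 3*0 + 2*6*0) + 6)*(-11) = (-6/(-8 - 48 + 0 + 0) + 6)*(-11) = (-6/(-56) + 6)*(-11) = (-(-1)*6/56 + 6)*(-11) = (-1*(-3/28) + 6)*(-11) = (3/28 + 6)*(-11) = (171/28)*(-11) = -1881/28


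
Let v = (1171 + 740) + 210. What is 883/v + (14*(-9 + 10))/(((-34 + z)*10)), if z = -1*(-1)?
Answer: 43616/116655 ≈ 0.37389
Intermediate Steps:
z = 1
v = 2121 (v = 1911 + 210 = 2121)
883/v + (14*(-9 + 10))/(((-34 + z)*10)) = 883/2121 + (14*(-9 + 10))/(((-34 + 1)*10)) = 883*(1/2121) + (14*1)/((-33*10)) = 883/2121 + 14/(-330) = 883/2121 + 14*(-1/330) = 883/2121 - 7/165 = 43616/116655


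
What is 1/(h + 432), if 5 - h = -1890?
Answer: 1/2327 ≈ 0.00042974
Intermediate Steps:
h = 1895 (h = 5 - 1*(-1890) = 5 + 1890 = 1895)
1/(h + 432) = 1/(1895 + 432) = 1/2327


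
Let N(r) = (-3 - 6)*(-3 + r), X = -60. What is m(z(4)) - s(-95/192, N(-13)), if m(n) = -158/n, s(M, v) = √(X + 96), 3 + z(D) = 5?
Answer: -85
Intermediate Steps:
N(r) = 27 - 9*r (N(r) = -9*(-3 + r) = 27 - 9*r)
z(D) = 2 (z(D) = -3 + 5 = 2)
s(M, v) = 6 (s(M, v) = √(-60 + 96) = √36 = 6)
m(z(4)) - s(-95/192, N(-13)) = -158/2 - 1*6 = -158*½ - 6 = -79 - 6 = -85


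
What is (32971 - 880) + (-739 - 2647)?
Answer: 28705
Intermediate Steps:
(32971 - 880) + (-739 - 2647) = 32091 - 3386 = 28705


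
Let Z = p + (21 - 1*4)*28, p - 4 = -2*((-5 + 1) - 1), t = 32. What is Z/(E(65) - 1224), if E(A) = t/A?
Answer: -15925/39764 ≈ -0.40049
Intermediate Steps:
E(A) = 32/A
p = 14 (p = 4 - 2*((-5 + 1) - 1) = 4 - 2*(-4 - 1) = 4 - 2*(-5) = 4 + 10 = 14)
Z = 490 (Z = 14 + (21 - 1*4)*28 = 14 + (21 - 4)*28 = 14 + 17*28 = 14 + 476 = 490)
Z/(E(65) - 1224) = 490/(32/65 - 1224) = 490/(-79528/65) = 490*(-65/79528) = -15925/39764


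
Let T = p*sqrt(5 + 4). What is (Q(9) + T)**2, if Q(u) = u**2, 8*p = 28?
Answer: 33489/4 ≈ 8372.3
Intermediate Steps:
p = 7/2 (p = (1/8)*28 = 7/2 ≈ 3.5000)
T = 21/2 (T = 7*sqrt(5 + 4)/2 = 7*sqrt(9)/2 = (7/2)*3 = 21/2 ≈ 10.500)
(Q(9) + T)**2 = (9**2 + 21/2)**2 = (81 + 21/2)**2 = (183/2)**2 = 33489/4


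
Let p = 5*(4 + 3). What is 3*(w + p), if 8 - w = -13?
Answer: 168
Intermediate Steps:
w = 21 (w = 8 - 1*(-13) = 8 + 13 = 21)
p = 35 (p = 5*7 = 35)
3*(w + p) = 3*(21 + 35) = 3*56 = 168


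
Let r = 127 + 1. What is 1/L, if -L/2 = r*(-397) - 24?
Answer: 1/101680 ≈ 9.8348e-6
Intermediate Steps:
r = 128
L = 101680 (L = -2*(128*(-397) - 24) = -2*(-50816 - 24) = -2*(-50840) = 101680)
1/L = 1/101680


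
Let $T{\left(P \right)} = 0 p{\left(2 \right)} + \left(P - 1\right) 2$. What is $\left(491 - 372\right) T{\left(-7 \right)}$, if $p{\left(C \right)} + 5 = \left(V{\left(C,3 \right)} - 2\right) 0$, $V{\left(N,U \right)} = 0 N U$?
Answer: $-1904$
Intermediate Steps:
$V{\left(N,U \right)} = 0$ ($V{\left(N,U \right)} = 0 U = 0$)
$p{\left(C \right)} = -5$ ($p{\left(C \right)} = -5 + \left(0 - 2\right) 0 = -5 - 0 = -5 + 0 = -5$)
$T{\left(P \right)} = -2 + 2 P$ ($T{\left(P \right)} = 0 \left(-5\right) + \left(P - 1\right) 2 = 0 + \left(-1 + P\right) 2 = 0 + \left(-2 + 2 P\right) = -2 + 2 P$)
$\left(491 - 372\right) T{\left(-7 \right)} = \left(491 - 372\right) \left(-2 + 2 \left(-7\right)\right) = 119 \left(-2 - 14\right) = 119 \left(-16\right) = -1904$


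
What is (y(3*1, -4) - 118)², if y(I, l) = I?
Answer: 13225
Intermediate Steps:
(y(3*1, -4) - 118)² = (3*1 - 118)² = (3 - 118)² = (-115)² = 13225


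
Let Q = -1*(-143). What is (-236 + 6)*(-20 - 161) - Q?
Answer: 41487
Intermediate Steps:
Q = 143
(-236 + 6)*(-20 - 161) - Q = (-236 + 6)*(-20 - 161) - 1*143 = -230*(-181) - 143 = 41630 - 143 = 41487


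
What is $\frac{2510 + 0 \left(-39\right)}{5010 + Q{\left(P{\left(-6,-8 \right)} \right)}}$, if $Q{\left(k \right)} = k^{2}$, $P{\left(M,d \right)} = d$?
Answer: $\frac{1255}{2537} \approx 0.49468$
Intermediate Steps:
$\frac{2510 + 0 \left(-39\right)}{5010 + Q{\left(P{\left(-6,-8 \right)} \right)}} = \frac{2510 + 0 \left(-39\right)}{5010 + \left(-8\right)^{2}} = \frac{2510 + 0}{5010 + 64} = \frac{2510}{5074} = 2510 \cdot \frac{1}{5074} = \frac{1255}{2537}$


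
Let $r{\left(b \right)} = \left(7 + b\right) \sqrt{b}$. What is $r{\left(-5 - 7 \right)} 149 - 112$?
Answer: $-112 - 1490 i \sqrt{3} \approx -112.0 - 2580.8 i$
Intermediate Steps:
$r{\left(b \right)} = \sqrt{b} \left(7 + b\right)$
$r{\left(-5 - 7 \right)} 149 - 112 = \sqrt{-5 - 7} \left(7 - 12\right) 149 - 112 = \sqrt{-12} \left(7 - 12\right) 149 - 112 = 2 i \sqrt{3} \left(-5\right) 149 - 112 = - 10 i \sqrt{3} \cdot 149 - 112 = - 1490 i \sqrt{3} - 112 = -112 - 1490 i \sqrt{3}$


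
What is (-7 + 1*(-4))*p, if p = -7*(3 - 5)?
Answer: -154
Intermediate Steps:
p = 14 (p = -7*(-2) = 14)
(-7 + 1*(-4))*p = (-7 + 1*(-4))*14 = (-7 - 4)*14 = -11*14 = -154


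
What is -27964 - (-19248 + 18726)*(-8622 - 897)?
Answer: -4996882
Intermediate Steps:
-27964 - (-19248 + 18726)*(-8622 - 897) = -27964 - (-522)*(-9519) = -27964 - 1*4968918 = -27964 - 4968918 = -4996882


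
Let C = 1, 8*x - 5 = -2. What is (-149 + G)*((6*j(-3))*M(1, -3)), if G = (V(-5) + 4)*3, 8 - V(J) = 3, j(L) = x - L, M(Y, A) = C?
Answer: -4941/2 ≈ -2470.5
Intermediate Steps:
x = 3/8 (x = 5/8 + (1/8)*(-2) = 5/8 - 1/4 = 3/8 ≈ 0.37500)
M(Y, A) = 1
j(L) = 3/8 - L
V(J) = 5 (V(J) = 8 - 1*3 = 8 - 3 = 5)
G = 27 (G = (5 + 4)*3 = 9*3 = 27)
(-149 + G)*((6*j(-3))*M(1, -3)) = (-149 + 27)*((6*(3/8 - 1*(-3)))*1) = -122*6*(3/8 + 3) = -122*6*(27/8) = -4941/2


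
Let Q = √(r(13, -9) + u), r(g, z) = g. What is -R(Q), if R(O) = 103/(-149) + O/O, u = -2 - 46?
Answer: -46/149 ≈ -0.30872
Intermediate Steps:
u = -48
Q = I*√35 (Q = √(13 - 48) = √(-35) = I*√35 ≈ 5.9161*I)
R(O) = 46/149 (R(O) = 103*(-1/149) + 1 = -103/149 + 1 = 46/149)
-R(Q) = -1*46/149 = -46/149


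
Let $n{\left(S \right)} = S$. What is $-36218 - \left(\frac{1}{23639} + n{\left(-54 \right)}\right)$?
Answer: $- \frac{854880797}{23639} \approx -36164.0$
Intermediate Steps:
$-36218 - \left(\frac{1}{23639} + n{\left(-54 \right)}\right) = -36218 + \left(\frac{1}{-23639} - -54\right) = -36218 + \left(- \frac{1}{23639} + 54\right) = -36218 + \frac{1276505}{23639} = - \frac{854880797}{23639}$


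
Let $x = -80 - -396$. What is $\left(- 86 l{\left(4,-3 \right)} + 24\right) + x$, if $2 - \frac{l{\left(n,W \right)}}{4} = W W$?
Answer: $2748$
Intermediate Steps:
$l{\left(n,W \right)} = 8 - 4 W^{2}$ ($l{\left(n,W \right)} = 8 - 4 W W = 8 - 4 W^{2}$)
$x = 316$ ($x = -80 + 396 = 316$)
$\left(- 86 l{\left(4,-3 \right)} + 24\right) + x = \left(- 86 \left(8 - 4 \left(-3\right)^{2}\right) + 24\right) + 316 = \left(- 86 \left(8 - 36\right) + 24\right) + 316 = \left(\left(-86\right) \left(-28\right) + 24\right) + 316 = \left(2408 + 24\right) + 316 = 2432 + 316 = 2748$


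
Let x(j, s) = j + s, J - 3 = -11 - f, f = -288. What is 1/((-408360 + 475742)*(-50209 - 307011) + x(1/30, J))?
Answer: -30/722105932799 ≈ -4.1545e-11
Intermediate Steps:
J = 280 (J = 3 + (-11 - 1*(-288)) = 3 + (-11 + 288) = 3 + 277 = 280)
1/((-408360 + 475742)*(-50209 - 307011) + x(1/30, J)) = 1/((-408360 + 475742)*(-50209 - 307011) + (1/30 + 280)) = 1/(67382*(-357220) + (1/30 + 280)) = 1/(-24070198040 + 8401/30) = 1/(-722105932799/30) = -30/722105932799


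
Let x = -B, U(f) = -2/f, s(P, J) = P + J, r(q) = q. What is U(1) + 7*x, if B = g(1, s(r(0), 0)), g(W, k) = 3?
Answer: -23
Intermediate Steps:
s(P, J) = J + P
B = 3
x = -3 (x = -1*3 = -3)
U(1) + 7*x = -2/1 + 7*(-3) = -2*1 - 21 = -2 - 21 = -23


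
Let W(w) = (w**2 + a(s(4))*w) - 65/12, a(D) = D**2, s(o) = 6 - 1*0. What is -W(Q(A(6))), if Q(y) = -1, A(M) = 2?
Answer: 485/12 ≈ 40.417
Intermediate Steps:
s(o) = 6 (s(o) = 6 + 0 = 6)
W(w) = -65/12 + w**2 + 36*w (W(w) = (w**2 + 6**2*w) - 65/12 = (w**2 + 36*w) - 65*1/12 = (w**2 + 36*w) - 65/12 = -65/12 + w**2 + 36*w)
-W(Q(A(6))) = -(-65/12 + (-1)**2 + 36*(-1)) = -(-65/12 + 1 - 36) = -1*(-485/12) = 485/12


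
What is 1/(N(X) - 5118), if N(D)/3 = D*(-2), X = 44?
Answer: -1/5382 ≈ -0.00018580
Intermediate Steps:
N(D) = -6*D (N(D) = 3*(D*(-2)) = 3*(-2*D) = -6*D)
1/(N(X) - 5118) = 1/(-6*44 - 5118) = 1/(-264 - 5118) = 1/(-5382) = -1/5382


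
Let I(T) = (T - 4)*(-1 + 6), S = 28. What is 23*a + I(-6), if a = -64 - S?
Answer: -2166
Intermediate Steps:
a = -92 (a = -64 - 1*28 = -64 - 28 = -92)
I(T) = -20 + 5*T (I(T) = (-4 + T)*5 = -20 + 5*T)
23*a + I(-6) = 23*(-92) + (-20 + 5*(-6)) = -2116 + (-20 - 30) = -2116 - 50 = -2166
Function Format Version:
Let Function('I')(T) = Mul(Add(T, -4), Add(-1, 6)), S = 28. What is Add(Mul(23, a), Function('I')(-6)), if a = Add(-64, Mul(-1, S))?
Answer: -2166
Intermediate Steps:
a = -92 (a = Add(-64, Mul(-1, 28)) = Add(-64, -28) = -92)
Function('I')(T) = Add(-20, Mul(5, T)) (Function('I')(T) = Mul(Add(-4, T), 5) = Add(-20, Mul(5, T)))
Add(Mul(23, a), Function('I')(-6)) = Add(Mul(23, -92), Add(-20, Mul(5, -6))) = Add(-2116, Add(-20, -30)) = Add(-2116, -50) = -2166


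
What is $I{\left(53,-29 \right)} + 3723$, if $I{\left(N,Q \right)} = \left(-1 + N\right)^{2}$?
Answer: $6427$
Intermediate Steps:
$I{\left(53,-29 \right)} + 3723 = \left(-1 + 53\right)^{2} + 3723 = 52^{2} + 3723 = 2704 + 3723 = 6427$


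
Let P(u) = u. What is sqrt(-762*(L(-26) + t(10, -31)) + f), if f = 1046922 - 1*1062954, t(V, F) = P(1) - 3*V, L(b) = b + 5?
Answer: 6*sqrt(613) ≈ 148.55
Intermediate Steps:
L(b) = 5 + b
t(V, F) = 1 - 3*V
f = -16032 (f = 1046922 - 1062954 = -16032)
sqrt(-762*(L(-26) + t(10, -31)) + f) = sqrt(-762*((5 - 26) + (1 - 3*10)) - 16032) = sqrt(-762*(-21 + (1 - 30)) - 16032) = sqrt(-762*(-21 - 29) - 16032) = sqrt(-762*(-50) - 16032) = sqrt(38100 - 16032) = sqrt(22068) = 6*sqrt(613)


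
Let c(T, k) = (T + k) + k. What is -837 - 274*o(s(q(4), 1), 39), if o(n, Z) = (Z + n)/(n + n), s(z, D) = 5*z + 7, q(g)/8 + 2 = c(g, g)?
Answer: -401761/407 ≈ -987.13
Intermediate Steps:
c(T, k) = T + 2*k
q(g) = -16 + 24*g (q(g) = -16 + 8*(g + 2*g) = -16 + 8*(3*g) = -16 + 24*g)
s(z, D) = 7 + 5*z
o(n, Z) = (Z + n)/(2*n) (o(n, Z) = (Z + n)/((2*n)) = (Z + n)*(1/(2*n)) = (Z + n)/(2*n))
-837 - 274*o(s(q(4), 1), 39) = -837 - 137*(39 + (7 + 5*(-16 + 24*4)))/(7 + 5*(-16 + 24*4)) = -837 - 137*(39 + (7 + 5*(-16 + 96)))/(7 + 5*(-16 + 96)) = -837 - 137*(39 + (7 + 5*80))/(7 + 5*80) = -837 - 137*(39 + (7 + 400))/(7 + 400) = -837 - 137*(39 + 407)/407 = -837 - 137*446/407 = -837 - 274*223/407 = -837 - 61102/407 = -401761/407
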